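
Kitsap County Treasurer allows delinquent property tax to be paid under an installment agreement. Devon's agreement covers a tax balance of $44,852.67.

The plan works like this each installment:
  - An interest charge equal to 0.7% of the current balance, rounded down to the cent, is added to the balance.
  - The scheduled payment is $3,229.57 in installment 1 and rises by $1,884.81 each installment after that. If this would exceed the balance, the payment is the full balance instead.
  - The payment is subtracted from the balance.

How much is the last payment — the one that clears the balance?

$11,166.22

Installment 1: $44,852.67 +$313.96 interest = $45,166.63; pay $3,229.57 → $41,937.06
Installment 2: $41,937.06 +$293.55 interest = $42,230.61; pay $5,114.38 → $37,116.23
Installment 3: $37,116.23 +$259.81 interest = $37,376.04; pay $6,999.19 → $30,376.85
Installment 4: $30,376.85 +$212.63 interest = $30,589.48; pay $8,884.00 → $21,705.48
Installment 5: $21,705.48 +$151.93 interest = $21,857.41; pay $10,768.81 → $11,088.60
Installment 6: $11,088.60 +$77.62 interest = $11,166.22; pay $11,166.22 → $0.00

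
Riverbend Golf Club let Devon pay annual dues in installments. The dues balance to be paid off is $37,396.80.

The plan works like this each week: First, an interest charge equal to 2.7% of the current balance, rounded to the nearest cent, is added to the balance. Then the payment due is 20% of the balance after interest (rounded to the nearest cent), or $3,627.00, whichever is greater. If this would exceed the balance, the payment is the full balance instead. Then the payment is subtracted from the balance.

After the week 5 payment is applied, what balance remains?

$13,873.35

Week 1: opening $37,396.80; interest $1,009.71 → $38,406.51; payment $7,681.30; balance $30,725.21
Week 2: opening $30,725.21; interest $829.58 → $31,554.79; payment $6,310.96; balance $25,243.83
Week 3: opening $25,243.83; interest $681.58 → $25,925.41; payment $5,185.08; balance $20,740.33
Week 4: opening $20,740.33; interest $559.99 → $21,300.32; payment $4,260.06; balance $17,040.26
Week 5: opening $17,040.26; interest $460.09 → $17,500.35; payment $3,627.00; balance $13,873.35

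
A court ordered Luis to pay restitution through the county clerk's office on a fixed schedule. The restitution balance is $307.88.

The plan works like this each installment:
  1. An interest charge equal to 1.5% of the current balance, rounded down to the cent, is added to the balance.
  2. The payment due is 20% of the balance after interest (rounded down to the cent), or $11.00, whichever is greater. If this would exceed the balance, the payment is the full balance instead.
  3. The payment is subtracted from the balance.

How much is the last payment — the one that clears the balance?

$5.19

Installment 1: $307.88 +$4.61 interest = $312.49; pay $62.49 → $250.00
Installment 2: $250.00 +$3.75 interest = $253.75; pay $50.75 → $203.00
Installment 3: $203.00 +$3.04 interest = $206.04; pay $41.20 → $164.84
Installment 4: $164.84 +$2.47 interest = $167.31; pay $33.46 → $133.85
Installment 5: $133.85 +$2.00 interest = $135.85; pay $27.17 → $108.68
Installment 6: $108.68 +$1.63 interest = $110.31; pay $22.06 → $88.25
Installment 7: $88.25 +$1.32 interest = $89.57; pay $17.91 → $71.66
Installment 8: $71.66 +$1.07 interest = $72.73; pay $14.54 → $58.19
Installment 9: $58.19 +$0.87 interest = $59.06; pay $11.81 → $47.25
Installment 10: $47.25 +$0.70 interest = $47.95; pay $11.00 → $36.95
Installment 11: $36.95 +$0.55 interest = $37.50; pay $11.00 → $26.50
Installment 12: $26.50 +$0.39 interest = $26.89; pay $11.00 → $15.89
Installment 13: $15.89 +$0.23 interest = $16.12; pay $11.00 → $5.12
Installment 14: $5.12 +$0.07 interest = $5.19; pay $5.19 → $0.00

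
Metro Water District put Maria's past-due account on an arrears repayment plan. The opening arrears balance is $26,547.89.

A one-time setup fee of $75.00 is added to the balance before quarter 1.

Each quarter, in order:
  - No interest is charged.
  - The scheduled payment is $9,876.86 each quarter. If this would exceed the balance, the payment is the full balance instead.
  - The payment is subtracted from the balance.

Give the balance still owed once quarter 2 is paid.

Quarter 1: $26,622.89 − $9,876.86 → $16,746.03
Quarter 2: $16,746.03 − $9,876.86 → $6,869.17

$6,869.17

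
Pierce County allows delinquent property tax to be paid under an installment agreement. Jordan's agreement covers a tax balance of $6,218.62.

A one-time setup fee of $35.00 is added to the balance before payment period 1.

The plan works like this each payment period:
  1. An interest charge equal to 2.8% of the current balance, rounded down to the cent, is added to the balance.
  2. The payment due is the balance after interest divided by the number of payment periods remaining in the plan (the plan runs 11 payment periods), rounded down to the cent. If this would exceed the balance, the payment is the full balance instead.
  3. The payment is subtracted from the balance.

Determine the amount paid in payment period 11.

$770.31

Payment period 1: opening $6,253.62; interest $175.10 → $6,428.72; payment $584.42; balance $5,844.30
Payment period 2: opening $5,844.30; interest $163.64 → $6,007.94; payment $600.79; balance $5,407.15
Payment period 3: opening $5,407.15; interest $151.40 → $5,558.55; payment $617.61; balance $4,940.94
Payment period 4: opening $4,940.94; interest $138.34 → $5,079.28; payment $634.91; balance $4,444.37
Payment period 5: opening $4,444.37; interest $124.44 → $4,568.81; payment $652.68; balance $3,916.13
Payment period 6: opening $3,916.13; interest $109.65 → $4,025.78; payment $670.96; balance $3,354.82
Payment period 7: opening $3,354.82; interest $93.93 → $3,448.75; payment $689.75; balance $2,759.00
Payment period 8: opening $2,759.00; interest $77.25 → $2,836.25; payment $709.06; balance $2,127.19
Payment period 9: opening $2,127.19; interest $59.56 → $2,186.75; payment $728.91; balance $1,457.84
Payment period 10: opening $1,457.84; interest $40.81 → $1,498.65; payment $749.32; balance $749.33
Payment period 11: opening $749.33; interest $20.98 → $770.31; payment $770.31; balance $0.00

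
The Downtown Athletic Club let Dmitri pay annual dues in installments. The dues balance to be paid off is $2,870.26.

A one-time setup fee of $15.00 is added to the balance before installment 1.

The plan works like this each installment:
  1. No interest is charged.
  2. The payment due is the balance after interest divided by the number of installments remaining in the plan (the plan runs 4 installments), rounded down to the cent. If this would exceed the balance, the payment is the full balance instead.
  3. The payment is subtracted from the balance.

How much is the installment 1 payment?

Installment 1: $2,885.26 − $721.31 → $2,163.95

$721.31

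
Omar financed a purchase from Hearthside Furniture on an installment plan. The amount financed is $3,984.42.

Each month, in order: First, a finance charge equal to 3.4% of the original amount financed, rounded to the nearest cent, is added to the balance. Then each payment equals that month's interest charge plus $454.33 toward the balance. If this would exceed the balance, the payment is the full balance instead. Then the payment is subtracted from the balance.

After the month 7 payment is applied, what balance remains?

$804.11

Month 1: $3,984.42 +$135.47 interest = $4,119.89; pay $589.80 → $3,530.09
Month 2: $3,530.09 +$135.47 interest = $3,665.56; pay $589.80 → $3,075.76
Month 3: $3,075.76 +$135.47 interest = $3,211.23; pay $589.80 → $2,621.43
Month 4: $2,621.43 +$135.47 interest = $2,756.90; pay $589.80 → $2,167.10
Month 5: $2,167.10 +$135.47 interest = $2,302.57; pay $589.80 → $1,712.77
Month 6: $1,712.77 +$135.47 interest = $1,848.24; pay $589.80 → $1,258.44
Month 7: $1,258.44 +$135.47 interest = $1,393.91; pay $589.80 → $804.11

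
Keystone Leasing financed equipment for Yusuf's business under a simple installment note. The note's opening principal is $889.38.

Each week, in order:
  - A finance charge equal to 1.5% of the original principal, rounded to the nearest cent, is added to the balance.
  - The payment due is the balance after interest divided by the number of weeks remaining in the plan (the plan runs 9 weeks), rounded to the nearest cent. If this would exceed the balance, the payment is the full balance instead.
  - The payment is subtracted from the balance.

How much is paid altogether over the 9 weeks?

Week 1: opening $889.38; interest $13.34 → $902.72; payment $100.30; balance $802.42
Week 2: opening $802.42; interest $13.34 → $815.76; payment $101.97; balance $713.79
Week 3: opening $713.79; interest $13.34 → $727.13; payment $103.88; balance $623.25
Week 4: opening $623.25; interest $13.34 → $636.59; payment $106.10; balance $530.49
Week 5: opening $530.49; interest $13.34 → $543.83; payment $108.77; balance $435.06
Week 6: opening $435.06; interest $13.34 → $448.40; payment $112.10; balance $336.30
Week 7: opening $336.30; interest $13.34 → $349.64; payment $116.55; balance $233.09
Week 8: opening $233.09; interest $13.34 → $246.43; payment $123.22; balance $123.21
Week 9: opening $123.21; interest $13.34 → $136.55; payment $136.55; balance $0.00
Total paid: $1,009.44

$1,009.44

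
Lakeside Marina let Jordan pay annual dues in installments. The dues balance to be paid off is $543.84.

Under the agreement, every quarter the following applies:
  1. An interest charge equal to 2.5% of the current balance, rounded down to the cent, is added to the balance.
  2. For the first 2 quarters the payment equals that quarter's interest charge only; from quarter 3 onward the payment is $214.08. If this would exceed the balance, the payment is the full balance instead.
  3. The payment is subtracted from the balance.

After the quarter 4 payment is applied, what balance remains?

$137.85

Quarter 1: $543.84 +$13.59 interest = $557.43; pay $13.59 → $543.84
Quarter 2: $543.84 +$13.59 interest = $557.43; pay $13.59 → $543.84
Quarter 3: $543.84 +$13.59 interest = $557.43; pay $214.08 → $343.35
Quarter 4: $343.35 +$8.58 interest = $351.93; pay $214.08 → $137.85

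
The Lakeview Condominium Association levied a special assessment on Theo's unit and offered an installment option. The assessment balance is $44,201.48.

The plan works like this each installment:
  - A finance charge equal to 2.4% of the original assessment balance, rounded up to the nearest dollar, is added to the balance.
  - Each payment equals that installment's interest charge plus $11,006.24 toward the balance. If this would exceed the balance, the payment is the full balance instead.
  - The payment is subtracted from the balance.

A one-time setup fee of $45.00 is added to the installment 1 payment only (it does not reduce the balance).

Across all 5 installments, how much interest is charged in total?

$5,305.00

Installment 1: opening $44,201.48; interest $1,061.00 → $45,262.48; payment $12,067.24 (+ $45.00 fee); balance $33,195.24
Installment 2: opening $33,195.24; interest $1,061.00 → $34,256.24; payment $12,067.24; balance $22,189.00
Installment 3: opening $22,189.00; interest $1,061.00 → $23,250.00; payment $12,067.24; balance $11,182.76
Installment 4: opening $11,182.76; interest $1,061.00 → $12,243.76; payment $12,067.24; balance $176.52
Installment 5: opening $176.52; interest $1,061.00 → $1,237.52; payment $1,237.52; balance $0.00
Total interest: $1,061.00 + $1,061.00 + $1,061.00 + $1,061.00 + $1,061.00 = $5,305.00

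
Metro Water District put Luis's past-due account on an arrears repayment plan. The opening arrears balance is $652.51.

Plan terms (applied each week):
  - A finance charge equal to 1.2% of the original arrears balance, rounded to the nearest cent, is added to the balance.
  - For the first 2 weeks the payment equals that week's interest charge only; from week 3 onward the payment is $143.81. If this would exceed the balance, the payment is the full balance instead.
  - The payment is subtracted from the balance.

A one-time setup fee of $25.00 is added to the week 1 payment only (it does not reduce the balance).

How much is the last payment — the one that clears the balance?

$116.42

# | Opening | Interest | Payment | Fee | End bal
1 | $652.51 | $7.83 | $7.83 | $25.00 | $652.51
2 | $652.51 | $7.83 | $7.83 | — | $652.51
3 | $652.51 | $7.83 | $143.81 | — | $516.53
4 | $516.53 | $7.83 | $143.81 | — | $380.55
5 | $380.55 | $7.83 | $143.81 | — | $244.57
6 | $244.57 | $7.83 | $143.81 | — | $108.59
7 | $108.59 | $7.83 | $116.42 | — | $0.00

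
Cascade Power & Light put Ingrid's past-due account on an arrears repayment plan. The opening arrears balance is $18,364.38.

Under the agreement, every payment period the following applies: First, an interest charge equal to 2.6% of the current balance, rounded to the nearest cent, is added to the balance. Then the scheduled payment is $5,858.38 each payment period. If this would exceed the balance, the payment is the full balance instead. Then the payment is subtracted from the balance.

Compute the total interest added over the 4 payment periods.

Payment period 1: $18,364.38 +$477.47 interest = $18,841.85; pay $5,858.38 → $12,983.47
Payment period 2: $12,983.47 +$337.57 interest = $13,321.04; pay $5,858.38 → $7,462.66
Payment period 3: $7,462.66 +$194.03 interest = $7,656.69; pay $5,858.38 → $1,798.31
Payment period 4: $1,798.31 +$46.76 interest = $1,845.07; pay $1,845.07 → $0.00
Total interest: $477.47 + $337.57 + $194.03 + $46.76 = $1,055.83

$1,055.83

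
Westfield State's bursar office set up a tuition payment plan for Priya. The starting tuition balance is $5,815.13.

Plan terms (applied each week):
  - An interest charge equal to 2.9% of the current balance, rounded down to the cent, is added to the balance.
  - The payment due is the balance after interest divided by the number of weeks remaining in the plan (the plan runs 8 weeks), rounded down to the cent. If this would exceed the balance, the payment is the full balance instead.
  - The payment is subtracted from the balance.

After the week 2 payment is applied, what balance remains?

Week 1: opening $5,815.13; interest $168.63 → $5,983.76; payment $747.97; balance $5,235.79
Week 2: opening $5,235.79; interest $151.83 → $5,387.62; payment $769.66; balance $4,617.96

$4,617.96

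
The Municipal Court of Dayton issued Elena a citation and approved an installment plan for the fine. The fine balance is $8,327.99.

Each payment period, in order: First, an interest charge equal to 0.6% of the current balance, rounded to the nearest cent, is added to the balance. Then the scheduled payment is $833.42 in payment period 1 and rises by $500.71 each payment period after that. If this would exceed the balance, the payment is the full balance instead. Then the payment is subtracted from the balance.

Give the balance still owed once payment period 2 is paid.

$6,255.68

# | Opening | Interest | Payment | End bal
1 | $8,327.99 | $49.97 | $833.42 | $7,544.54
2 | $7,544.54 | $45.27 | $1,334.13 | $6,255.68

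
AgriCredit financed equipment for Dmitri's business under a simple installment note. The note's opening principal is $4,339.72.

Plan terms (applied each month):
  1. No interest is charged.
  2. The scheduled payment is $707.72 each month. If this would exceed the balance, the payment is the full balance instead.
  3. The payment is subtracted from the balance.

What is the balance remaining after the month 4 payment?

Month 1: opening $4,339.72; payment $707.72; balance $3,632.00
Month 2: opening $3,632.00; payment $707.72; balance $2,924.28
Month 3: opening $2,924.28; payment $707.72; balance $2,216.56
Month 4: opening $2,216.56; payment $707.72; balance $1,508.84

$1,508.84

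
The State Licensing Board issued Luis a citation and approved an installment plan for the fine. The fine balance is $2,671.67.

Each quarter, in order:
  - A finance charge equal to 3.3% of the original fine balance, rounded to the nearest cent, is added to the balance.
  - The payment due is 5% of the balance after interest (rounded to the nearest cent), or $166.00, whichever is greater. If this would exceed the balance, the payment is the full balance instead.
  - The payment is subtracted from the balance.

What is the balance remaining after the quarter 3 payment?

Quarter 1: $2,671.67 +$88.17 interest = $2,759.84; pay $166.00 → $2,593.84
Quarter 2: $2,593.84 +$88.17 interest = $2,682.01; pay $166.00 → $2,516.01
Quarter 3: $2,516.01 +$88.17 interest = $2,604.18; pay $166.00 → $2,438.18

$2,438.18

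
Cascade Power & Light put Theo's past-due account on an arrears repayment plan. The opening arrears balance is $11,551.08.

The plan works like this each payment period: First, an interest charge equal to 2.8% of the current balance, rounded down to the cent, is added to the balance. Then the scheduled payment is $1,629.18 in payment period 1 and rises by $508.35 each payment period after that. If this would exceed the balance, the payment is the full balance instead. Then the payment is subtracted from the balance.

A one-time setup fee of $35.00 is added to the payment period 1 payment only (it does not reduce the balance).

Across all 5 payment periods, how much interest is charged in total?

$1,096.79

# | Opening | Interest | Payment | Fee | End bal
1 | $11,551.08 | $323.43 | $1,629.18 | $35.00 | $10,245.33
2 | $10,245.33 | $286.86 | $2,137.53 | — | $8,394.66
3 | $8,394.66 | $235.05 | $2,645.88 | — | $5,983.83
4 | $5,983.83 | $167.54 | $3,154.23 | — | $2,997.14
5 | $2,997.14 | $83.91 | $3,081.05 | — | $0.00
Total interest: $323.43 + $286.86 + $235.05 + $167.54 + $83.91 = $1,096.79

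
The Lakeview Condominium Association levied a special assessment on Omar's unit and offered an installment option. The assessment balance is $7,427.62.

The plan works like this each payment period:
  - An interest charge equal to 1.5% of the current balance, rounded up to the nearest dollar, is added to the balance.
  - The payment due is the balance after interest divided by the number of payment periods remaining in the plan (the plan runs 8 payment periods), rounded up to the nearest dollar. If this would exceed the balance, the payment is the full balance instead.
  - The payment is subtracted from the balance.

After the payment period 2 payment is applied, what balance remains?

$5,738.62

Payment period 1: $7,427.62 +$112.00 interest = $7,539.62; pay $943.00 → $6,596.62
Payment period 2: $6,596.62 +$99.00 interest = $6,695.62; pay $957.00 → $5,738.62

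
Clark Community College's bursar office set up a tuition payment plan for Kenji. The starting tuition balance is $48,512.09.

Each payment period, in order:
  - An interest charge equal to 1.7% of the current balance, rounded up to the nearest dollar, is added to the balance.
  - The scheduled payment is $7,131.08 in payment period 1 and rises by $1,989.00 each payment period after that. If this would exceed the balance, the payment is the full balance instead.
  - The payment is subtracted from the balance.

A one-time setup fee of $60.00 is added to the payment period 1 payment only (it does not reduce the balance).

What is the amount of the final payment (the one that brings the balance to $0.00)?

$10,747.77

# | Opening | Interest | Payment | Fee | End bal
1 | $48,512.09 | $825.00 | $7,131.08 | $60.00 | $42,206.01
2 | $42,206.01 | $718.00 | $9,120.08 | — | $33,803.93
3 | $33,803.93 | $575.00 | $11,109.08 | — | $23,269.85
4 | $23,269.85 | $396.00 | $13,098.08 | — | $10,567.77
5 | $10,567.77 | $180.00 | $10,747.77 | — | $0.00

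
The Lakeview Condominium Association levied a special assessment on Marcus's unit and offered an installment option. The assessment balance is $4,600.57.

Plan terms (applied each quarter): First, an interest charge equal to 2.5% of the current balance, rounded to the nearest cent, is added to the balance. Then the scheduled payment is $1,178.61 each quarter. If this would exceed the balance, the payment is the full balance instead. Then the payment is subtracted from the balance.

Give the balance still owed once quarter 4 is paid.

$183.96

# | Opening | Interest | Payment | End bal
1 | $4,600.57 | $115.01 | $1,178.61 | $3,536.97
2 | $3,536.97 | $88.42 | $1,178.61 | $2,446.78
3 | $2,446.78 | $61.17 | $1,178.61 | $1,329.34
4 | $1,329.34 | $33.23 | $1,178.61 | $183.96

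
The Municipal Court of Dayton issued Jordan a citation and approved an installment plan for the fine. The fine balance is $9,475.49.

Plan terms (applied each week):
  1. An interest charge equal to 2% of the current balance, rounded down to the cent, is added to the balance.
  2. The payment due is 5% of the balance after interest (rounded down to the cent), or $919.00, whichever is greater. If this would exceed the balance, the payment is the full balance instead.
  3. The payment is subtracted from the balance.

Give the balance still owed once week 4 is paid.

Week 1: $9,475.49 +$189.50 interest = $9,664.99; pay $919.00 → $8,745.99
Week 2: $8,745.99 +$174.91 interest = $8,920.90; pay $919.00 → $8,001.90
Week 3: $8,001.90 +$160.03 interest = $8,161.93; pay $919.00 → $7,242.93
Week 4: $7,242.93 +$144.85 interest = $7,387.78; pay $919.00 → $6,468.78

$6,468.78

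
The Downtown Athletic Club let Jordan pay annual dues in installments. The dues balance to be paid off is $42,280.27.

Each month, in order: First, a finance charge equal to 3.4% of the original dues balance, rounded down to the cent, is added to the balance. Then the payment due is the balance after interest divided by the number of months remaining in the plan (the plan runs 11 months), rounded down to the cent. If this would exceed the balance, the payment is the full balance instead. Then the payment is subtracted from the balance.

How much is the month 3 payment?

$4,277.82

Month 1: $42,280.27 +$1,437.52 interest = $43,717.79; pay $3,974.34 → $39,743.45
Month 2: $39,743.45 +$1,437.52 interest = $41,180.97; pay $4,118.09 → $37,062.88
Month 3: $37,062.88 +$1,437.52 interest = $38,500.40; pay $4,277.82 → $34,222.58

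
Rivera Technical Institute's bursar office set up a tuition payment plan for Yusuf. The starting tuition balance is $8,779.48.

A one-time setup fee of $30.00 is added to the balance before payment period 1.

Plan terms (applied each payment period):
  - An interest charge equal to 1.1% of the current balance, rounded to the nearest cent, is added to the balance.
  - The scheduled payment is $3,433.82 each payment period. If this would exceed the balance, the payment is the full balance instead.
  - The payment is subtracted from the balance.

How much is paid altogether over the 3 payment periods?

$8,989.67

# | Opening | Interest | Payment | End bal
1 | $8,809.48 | $96.90 | $3,433.82 | $5,472.56
2 | $5,472.56 | $60.20 | $3,433.82 | $2,098.94
3 | $2,098.94 | $23.09 | $2,122.03 | $0.00
Total paid: $8,989.67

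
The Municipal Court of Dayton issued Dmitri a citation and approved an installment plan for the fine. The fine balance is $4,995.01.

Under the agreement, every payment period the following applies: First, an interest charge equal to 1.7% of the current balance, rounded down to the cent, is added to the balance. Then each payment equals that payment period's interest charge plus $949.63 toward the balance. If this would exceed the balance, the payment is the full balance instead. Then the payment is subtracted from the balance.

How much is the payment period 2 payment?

$1,018.40

Payment period 1: $4,995.01 +$84.91 interest = $5,079.92; pay $1,034.54 → $4,045.38
Payment period 2: $4,045.38 +$68.77 interest = $4,114.15; pay $1,018.40 → $3,095.75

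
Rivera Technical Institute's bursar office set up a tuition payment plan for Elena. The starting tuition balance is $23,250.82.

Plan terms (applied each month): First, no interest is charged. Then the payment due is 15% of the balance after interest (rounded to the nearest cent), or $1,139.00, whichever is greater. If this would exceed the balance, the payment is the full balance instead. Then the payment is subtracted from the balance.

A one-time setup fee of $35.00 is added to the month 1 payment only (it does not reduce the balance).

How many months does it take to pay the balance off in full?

14

# | Opening | Payment | Fee | End bal
1 | $23,250.82 | $3,487.62 | $35.00 | $19,763.20
2 | $19,763.20 | $2,964.48 | — | $16,798.72
3 | $16,798.72 | $2,519.81 | — | $14,278.91
4 | $14,278.91 | $2,141.84 | — | $12,137.07
5 | $12,137.07 | $1,820.56 | — | $10,316.51
6 | $10,316.51 | $1,547.48 | — | $8,769.03
7 | $8,769.03 | $1,315.35 | — | $7,453.68
8 | $7,453.68 | $1,139.00 | — | $6,314.68
9 | $6,314.68 | $1,139.00 | — | $5,175.68
10 | $5,175.68 | $1,139.00 | — | $4,036.68
11 | $4,036.68 | $1,139.00 | — | $2,897.68
12 | $2,897.68 | $1,139.00 | — | $1,758.68
13 | $1,758.68 | $1,139.00 | — | $619.68
14 | $619.68 | $619.68 | — | $0.00
Balance reaches $0.00 in month 14.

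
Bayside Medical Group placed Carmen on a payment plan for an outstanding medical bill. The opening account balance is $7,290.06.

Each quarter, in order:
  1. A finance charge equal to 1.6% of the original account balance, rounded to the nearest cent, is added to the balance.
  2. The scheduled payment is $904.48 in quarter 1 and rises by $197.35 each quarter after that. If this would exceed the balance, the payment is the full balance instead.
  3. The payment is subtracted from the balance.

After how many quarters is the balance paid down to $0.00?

Quarter 1: opening $7,290.06; interest $116.64 → $7,406.70; payment $904.48; balance $6,502.22
Quarter 2: opening $6,502.22; interest $116.64 → $6,618.86; payment $1,101.83; balance $5,517.03
Quarter 3: opening $5,517.03; interest $116.64 → $5,633.67; payment $1,299.18; balance $4,334.49
Quarter 4: opening $4,334.49; interest $116.64 → $4,451.13; payment $1,496.53; balance $2,954.60
Quarter 5: opening $2,954.60; interest $116.64 → $3,071.24; payment $1,693.88; balance $1,377.36
Quarter 6: opening $1,377.36; interest $116.64 → $1,494.00; payment $1,494.00; balance $0.00
Balance reaches $0.00 in quarter 6.

6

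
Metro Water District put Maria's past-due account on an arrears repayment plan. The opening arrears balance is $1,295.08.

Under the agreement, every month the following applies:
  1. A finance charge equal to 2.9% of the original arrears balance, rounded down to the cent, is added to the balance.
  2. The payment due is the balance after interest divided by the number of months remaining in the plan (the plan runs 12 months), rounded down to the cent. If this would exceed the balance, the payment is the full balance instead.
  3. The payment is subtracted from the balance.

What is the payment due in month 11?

$186.90

Month 1: opening $1,295.08; interest $37.55 → $1,332.63; payment $111.05; balance $1,221.58
Month 2: opening $1,221.58; interest $37.55 → $1,259.13; payment $114.46; balance $1,144.67
Month 3: opening $1,144.67; interest $37.55 → $1,182.22; payment $118.22; balance $1,064.00
Month 4: opening $1,064.00; interest $37.55 → $1,101.55; payment $122.39; balance $979.16
Month 5: opening $979.16; interest $37.55 → $1,016.71; payment $127.08; balance $889.63
Month 6: opening $889.63; interest $37.55 → $927.18; payment $132.45; balance $794.73
Month 7: opening $794.73; interest $37.55 → $832.28; payment $138.71; balance $693.57
Month 8: opening $693.57; interest $37.55 → $731.12; payment $146.22; balance $584.90
Month 9: opening $584.90; interest $37.55 → $622.45; payment $155.61; balance $466.84
Month 10: opening $466.84; interest $37.55 → $504.39; payment $168.13; balance $336.26
Month 11: opening $336.26; interest $37.55 → $373.81; payment $186.90; balance $186.91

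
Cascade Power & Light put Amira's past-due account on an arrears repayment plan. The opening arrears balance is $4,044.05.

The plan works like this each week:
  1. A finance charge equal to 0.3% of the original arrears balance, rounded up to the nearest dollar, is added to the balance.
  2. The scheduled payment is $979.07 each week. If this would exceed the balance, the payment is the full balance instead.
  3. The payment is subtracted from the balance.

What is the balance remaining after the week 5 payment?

# | Opening | Interest | Payment | End bal
1 | $4,044.05 | $13.00 | $979.07 | $3,077.98
2 | $3,077.98 | $13.00 | $979.07 | $2,111.91
3 | $2,111.91 | $13.00 | $979.07 | $1,145.84
4 | $1,145.84 | $13.00 | $979.07 | $179.77
5 | $179.77 | $13.00 | $192.77 | $0.00

$0.00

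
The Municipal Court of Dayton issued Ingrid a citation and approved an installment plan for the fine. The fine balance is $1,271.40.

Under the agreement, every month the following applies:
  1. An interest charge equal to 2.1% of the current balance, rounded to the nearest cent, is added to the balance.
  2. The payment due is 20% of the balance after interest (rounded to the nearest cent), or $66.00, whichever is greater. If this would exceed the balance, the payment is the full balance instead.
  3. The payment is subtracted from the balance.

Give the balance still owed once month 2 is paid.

# | Opening | Interest | Payment | End bal
1 | $1,271.40 | $26.70 | $259.62 | $1,038.48
2 | $1,038.48 | $21.81 | $212.06 | $848.23

$848.23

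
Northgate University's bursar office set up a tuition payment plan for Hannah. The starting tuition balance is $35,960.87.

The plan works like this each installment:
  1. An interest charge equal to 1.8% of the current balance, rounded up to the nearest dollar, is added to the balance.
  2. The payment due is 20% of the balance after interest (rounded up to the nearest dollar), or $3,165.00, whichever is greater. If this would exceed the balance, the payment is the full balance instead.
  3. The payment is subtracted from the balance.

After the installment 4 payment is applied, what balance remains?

$15,819.87

Installment 1: opening $35,960.87; interest $648.00 → $36,608.87; payment $7,322.00; balance $29,286.87
Installment 2: opening $29,286.87; interest $528.00 → $29,814.87; payment $5,963.00; balance $23,851.87
Installment 3: opening $23,851.87; interest $430.00 → $24,281.87; payment $4,857.00; balance $19,424.87
Installment 4: opening $19,424.87; interest $350.00 → $19,774.87; payment $3,955.00; balance $15,819.87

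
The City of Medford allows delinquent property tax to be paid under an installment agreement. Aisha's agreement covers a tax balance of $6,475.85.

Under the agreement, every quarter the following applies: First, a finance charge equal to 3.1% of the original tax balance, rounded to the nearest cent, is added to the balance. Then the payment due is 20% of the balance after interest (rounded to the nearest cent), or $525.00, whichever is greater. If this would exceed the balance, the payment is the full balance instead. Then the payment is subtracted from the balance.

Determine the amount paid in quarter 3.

# | Opening | Interest | Payment | End bal
1 | $6,475.85 | $200.75 | $1,335.32 | $5,341.28
2 | $5,341.28 | $200.75 | $1,108.41 | $4,433.62
3 | $4,433.62 | $200.75 | $926.87 | $3,707.50

$926.87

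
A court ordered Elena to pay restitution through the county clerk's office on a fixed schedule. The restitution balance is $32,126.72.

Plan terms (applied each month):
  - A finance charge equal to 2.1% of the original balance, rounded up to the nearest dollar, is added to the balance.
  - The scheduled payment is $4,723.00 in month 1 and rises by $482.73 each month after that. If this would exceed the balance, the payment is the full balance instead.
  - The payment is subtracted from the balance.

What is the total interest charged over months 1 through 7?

$4,725.00

Month 1: $32,126.72 +$675.00 interest = $32,801.72; pay $4,723.00 → $28,078.72
Month 2: $28,078.72 +$675.00 interest = $28,753.72; pay $5,205.73 → $23,547.99
Month 3: $23,547.99 +$675.00 interest = $24,222.99; pay $5,688.46 → $18,534.53
Month 4: $18,534.53 +$675.00 interest = $19,209.53; pay $6,171.19 → $13,038.34
Month 5: $13,038.34 +$675.00 interest = $13,713.34; pay $6,653.92 → $7,059.42
Month 6: $7,059.42 +$675.00 interest = $7,734.42; pay $7,136.65 → $597.77
Month 7: $597.77 +$675.00 interest = $1,272.77; pay $1,272.77 → $0.00
Total interest: $675.00 + $675.00 + $675.00 + $675.00 + $675.00 + $675.00 + $675.00 = $4,725.00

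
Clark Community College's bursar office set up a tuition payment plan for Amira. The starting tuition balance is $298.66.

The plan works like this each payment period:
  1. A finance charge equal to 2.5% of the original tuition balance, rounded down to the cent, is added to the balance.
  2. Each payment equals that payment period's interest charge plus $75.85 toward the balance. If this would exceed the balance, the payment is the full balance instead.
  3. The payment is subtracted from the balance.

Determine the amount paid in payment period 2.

Payment period 1: $298.66 +$7.46 interest = $306.12; pay $83.31 → $222.81
Payment period 2: $222.81 +$7.46 interest = $230.27; pay $83.31 → $146.96

$83.31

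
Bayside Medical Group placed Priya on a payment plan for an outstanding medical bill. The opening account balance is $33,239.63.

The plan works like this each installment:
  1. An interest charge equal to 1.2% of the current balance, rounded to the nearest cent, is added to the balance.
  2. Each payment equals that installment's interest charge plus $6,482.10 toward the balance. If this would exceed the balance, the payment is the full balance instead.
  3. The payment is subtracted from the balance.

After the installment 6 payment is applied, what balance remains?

$0.00

Installment 1: $33,239.63 +$398.88 interest = $33,638.51; pay $6,880.98 → $26,757.53
Installment 2: $26,757.53 +$321.09 interest = $27,078.62; pay $6,803.19 → $20,275.43
Installment 3: $20,275.43 +$243.31 interest = $20,518.74; pay $6,725.41 → $13,793.33
Installment 4: $13,793.33 +$165.52 interest = $13,958.85; pay $6,647.62 → $7,311.23
Installment 5: $7,311.23 +$87.73 interest = $7,398.96; pay $6,569.83 → $829.13
Installment 6: $829.13 +$9.95 interest = $839.08; pay $839.08 → $0.00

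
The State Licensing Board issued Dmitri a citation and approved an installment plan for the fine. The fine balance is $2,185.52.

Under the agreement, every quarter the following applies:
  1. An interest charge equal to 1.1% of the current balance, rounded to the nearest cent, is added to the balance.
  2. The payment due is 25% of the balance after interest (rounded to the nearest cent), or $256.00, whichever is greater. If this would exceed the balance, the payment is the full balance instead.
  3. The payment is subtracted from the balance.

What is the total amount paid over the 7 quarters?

$2,267.21

Quarter 1: $2,185.52 +$24.04 interest = $2,209.56; pay $552.39 → $1,657.17
Quarter 2: $1,657.17 +$18.23 interest = $1,675.40; pay $418.85 → $1,256.55
Quarter 3: $1,256.55 +$13.82 interest = $1,270.37; pay $317.59 → $952.78
Quarter 4: $952.78 +$10.48 interest = $963.26; pay $256.00 → $707.26
Quarter 5: $707.26 +$7.78 interest = $715.04; pay $256.00 → $459.04
Quarter 6: $459.04 +$5.05 interest = $464.09; pay $256.00 → $208.09
Quarter 7: $208.09 +$2.29 interest = $210.38; pay $210.38 → $0.00
Total paid: $2,267.21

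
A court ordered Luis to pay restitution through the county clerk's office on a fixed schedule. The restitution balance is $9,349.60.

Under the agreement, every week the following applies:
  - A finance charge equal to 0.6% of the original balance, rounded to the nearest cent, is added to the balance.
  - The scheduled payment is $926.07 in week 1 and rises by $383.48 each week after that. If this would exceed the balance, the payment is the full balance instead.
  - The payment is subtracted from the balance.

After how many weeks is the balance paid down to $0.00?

Week 1: opening $9,349.60; interest $56.10 → $9,405.70; payment $926.07; balance $8,479.63
Week 2: opening $8,479.63; interest $56.10 → $8,535.73; payment $1,309.55; balance $7,226.18
Week 3: opening $7,226.18; interest $56.10 → $7,282.28; payment $1,693.03; balance $5,589.25
Week 4: opening $5,589.25; interest $56.10 → $5,645.35; payment $2,076.51; balance $3,568.84
Week 5: opening $3,568.84; interest $56.10 → $3,624.94; payment $2,459.99; balance $1,164.95
Week 6: opening $1,164.95; interest $56.10 → $1,221.05; payment $1,221.05; balance $0.00
Balance reaches $0.00 in week 6.

6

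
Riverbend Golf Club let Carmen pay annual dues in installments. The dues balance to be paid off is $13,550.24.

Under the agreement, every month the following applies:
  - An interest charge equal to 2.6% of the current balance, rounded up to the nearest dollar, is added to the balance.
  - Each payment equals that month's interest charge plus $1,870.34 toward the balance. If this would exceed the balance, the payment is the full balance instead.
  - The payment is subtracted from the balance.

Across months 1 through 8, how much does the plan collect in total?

$15,011.24

Month 1: $13,550.24 +$353.00 interest = $13,903.24; pay $2,223.34 → $11,679.90
Month 2: $11,679.90 +$304.00 interest = $11,983.90; pay $2,174.34 → $9,809.56
Month 3: $9,809.56 +$256.00 interest = $10,065.56; pay $2,126.34 → $7,939.22
Month 4: $7,939.22 +$207.00 interest = $8,146.22; pay $2,077.34 → $6,068.88
Month 5: $6,068.88 +$158.00 interest = $6,226.88; pay $2,028.34 → $4,198.54
Month 6: $4,198.54 +$110.00 interest = $4,308.54; pay $1,980.34 → $2,328.20
Month 7: $2,328.20 +$61.00 interest = $2,389.20; pay $1,931.34 → $457.86
Month 8: $457.86 +$12.00 interest = $469.86; pay $469.86 → $0.00
Total paid: $15,011.24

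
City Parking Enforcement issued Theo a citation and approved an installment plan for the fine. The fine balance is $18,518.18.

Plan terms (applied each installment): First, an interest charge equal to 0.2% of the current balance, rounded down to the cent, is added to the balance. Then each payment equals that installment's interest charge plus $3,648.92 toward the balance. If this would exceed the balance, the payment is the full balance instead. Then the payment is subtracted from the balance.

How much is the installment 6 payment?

$274.12

Installment 1: opening $18,518.18; interest $37.03 → $18,555.21; payment $3,685.95; balance $14,869.26
Installment 2: opening $14,869.26; interest $29.73 → $14,898.99; payment $3,678.65; balance $11,220.34
Installment 3: opening $11,220.34; interest $22.44 → $11,242.78; payment $3,671.36; balance $7,571.42
Installment 4: opening $7,571.42; interest $15.14 → $7,586.56; payment $3,664.06; balance $3,922.50
Installment 5: opening $3,922.50; interest $7.84 → $3,930.34; payment $3,656.76; balance $273.58
Installment 6: opening $273.58; interest $0.54 → $274.12; payment $274.12; balance $0.00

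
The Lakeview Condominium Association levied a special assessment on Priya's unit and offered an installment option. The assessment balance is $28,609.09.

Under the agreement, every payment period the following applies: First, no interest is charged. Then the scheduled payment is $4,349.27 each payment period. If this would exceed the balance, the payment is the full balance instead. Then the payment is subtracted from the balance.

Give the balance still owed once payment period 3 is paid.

$15,561.28

# | Opening | Payment | End bal
1 | $28,609.09 | $4,349.27 | $24,259.82
2 | $24,259.82 | $4,349.27 | $19,910.55
3 | $19,910.55 | $4,349.27 | $15,561.28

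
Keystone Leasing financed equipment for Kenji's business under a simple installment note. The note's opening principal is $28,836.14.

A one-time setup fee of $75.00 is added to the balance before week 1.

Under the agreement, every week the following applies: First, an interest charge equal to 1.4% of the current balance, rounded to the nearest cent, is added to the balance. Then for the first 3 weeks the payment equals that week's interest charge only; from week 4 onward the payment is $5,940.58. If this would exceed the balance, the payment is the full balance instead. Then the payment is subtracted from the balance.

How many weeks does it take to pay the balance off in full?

9

Week 1: $28,911.14 +$404.76 interest = $29,315.90; pay $404.76 → $28,911.14
Week 2: $28,911.14 +$404.76 interest = $29,315.90; pay $404.76 → $28,911.14
Week 3: $28,911.14 +$404.76 interest = $29,315.90; pay $404.76 → $28,911.14
Week 4: $28,911.14 +$404.76 interest = $29,315.90; pay $5,940.58 → $23,375.32
Week 5: $23,375.32 +$327.25 interest = $23,702.57; pay $5,940.58 → $17,761.99
Week 6: $17,761.99 +$248.67 interest = $18,010.66; pay $5,940.58 → $12,070.08
Week 7: $12,070.08 +$168.98 interest = $12,239.06; pay $5,940.58 → $6,298.48
Week 8: $6,298.48 +$88.18 interest = $6,386.66; pay $5,940.58 → $446.08
Week 9: $446.08 +$6.25 interest = $452.33; pay $452.33 → $0.00
Balance reaches $0.00 in week 9.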